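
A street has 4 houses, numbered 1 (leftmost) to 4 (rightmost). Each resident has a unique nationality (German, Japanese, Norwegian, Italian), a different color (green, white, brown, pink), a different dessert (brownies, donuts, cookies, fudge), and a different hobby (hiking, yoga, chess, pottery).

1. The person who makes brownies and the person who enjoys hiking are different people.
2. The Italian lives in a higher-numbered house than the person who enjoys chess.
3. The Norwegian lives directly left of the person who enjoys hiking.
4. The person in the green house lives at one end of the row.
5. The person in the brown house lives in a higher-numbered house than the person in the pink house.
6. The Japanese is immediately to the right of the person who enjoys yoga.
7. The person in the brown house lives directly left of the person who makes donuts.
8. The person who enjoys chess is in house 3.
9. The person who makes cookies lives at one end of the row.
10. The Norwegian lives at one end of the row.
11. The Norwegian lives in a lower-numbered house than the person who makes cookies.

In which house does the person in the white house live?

From clue 8, the person who enjoys chess must be in house 3.
By clue 10, the Norwegian is in house 1.
Clue 11 places the person who makes cookies in house 4.
From clue 2, the Italian must be in house 4.
By clue 3, the person who enjoys hiking is in house 2.
The person in the brown house is in house 2 (clue 7).
House 1 color: only pink fits.
House 3's color must be white (nothing else left).
House 4's color must be green (nothing else left).
That leaves donuts as the dessert for house 3.
That leaves yoga as the hobby for house 1.
House 4's hobby must be pottery (nothing else left).
Clue 1: the person who makes brownies is in house 1.
Clue 6: the Japanese is in house 2.
House 3 nationality: only German fits.
So house 2 gets fudge for dessert.
So: house 1 = Norwegian/pink/brownies/yoga, house 2 = Japanese/brown/fudge/hiking, house 3 = German/white/donuts/chess, house 4 = Italian/green/cookies/pottery.

3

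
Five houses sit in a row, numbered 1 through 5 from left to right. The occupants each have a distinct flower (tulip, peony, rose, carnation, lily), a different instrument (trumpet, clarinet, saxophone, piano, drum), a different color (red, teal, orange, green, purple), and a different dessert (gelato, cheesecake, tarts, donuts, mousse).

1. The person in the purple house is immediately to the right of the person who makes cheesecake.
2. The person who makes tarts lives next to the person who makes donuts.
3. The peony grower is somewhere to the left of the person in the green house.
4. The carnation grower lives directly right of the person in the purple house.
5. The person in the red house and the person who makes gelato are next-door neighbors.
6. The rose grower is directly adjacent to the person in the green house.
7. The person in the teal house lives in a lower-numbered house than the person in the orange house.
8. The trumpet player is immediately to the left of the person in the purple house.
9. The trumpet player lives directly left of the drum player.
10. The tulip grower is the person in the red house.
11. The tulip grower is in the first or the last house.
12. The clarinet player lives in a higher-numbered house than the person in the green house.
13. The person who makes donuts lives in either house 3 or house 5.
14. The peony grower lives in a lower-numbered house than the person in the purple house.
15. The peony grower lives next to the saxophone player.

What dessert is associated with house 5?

donuts

The tulip grower is narrowed to house 1 or 5; consider each.
Placing it in house 5 leads to a contradiction, so it's in house 1.
Clue 10: the person in the red house is in house 1.
That leaves orange as the color for house 5.
From clue 5, the person who makes gelato must be in house 2.
House 2's color must be teal (nothing else left).
House 4's dessert must be tarts (nothing else left).
By clue 1, the person in the purple house is in house 4.
Clue 1 places the person who makes cheesecake in house 3.
By clue 4, the carnation grower is in house 5.
Clue 8: the trumpet player is in house 3.
Clue 9: the drum player is in house 4.
House 3's color must be green (nothing else left).
That leaves mousse as the dessert for house 1.
House 5's dessert must be donuts (nothing else left).
The peony grower is in house 2 (clue 3).
By clue 15, the saxophone player is in house 1.
House 3 flower: only lily fits.
House 4's flower must be rose (nothing else left).
That leaves piano as the instrument for house 2.
That leaves clarinet as the instrument for house 5.
So: house 1 = tulip/saxophone/red/mousse, house 2 = peony/piano/teal/gelato, house 3 = lily/trumpet/green/cheesecake, house 4 = rose/drum/purple/tarts, house 5 = carnation/clarinet/orange/donuts.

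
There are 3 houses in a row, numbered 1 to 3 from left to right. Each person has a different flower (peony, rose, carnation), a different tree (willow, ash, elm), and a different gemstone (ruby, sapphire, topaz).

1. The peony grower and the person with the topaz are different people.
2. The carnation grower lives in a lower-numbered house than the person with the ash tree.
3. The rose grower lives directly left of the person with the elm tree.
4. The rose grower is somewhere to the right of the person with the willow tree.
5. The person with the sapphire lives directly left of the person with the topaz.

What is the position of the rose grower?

2

The rose grower is in house 2 (clue 4).
The person with the willow tree is in house 1 (clue 4).
So house 1 gets carnation for flower.
House 3's flower must be peony (nothing else left).
By clue 1, the person with the topaz is in house 2.
Clue 3: the person with the elm tree is in house 3.
Clue 5 places the person with the sapphire in house 1.
House 2 tree: only ash fits.
So house 3 gets ruby for gemstone.
So: house 1 = carnation/willow/sapphire, house 2 = rose/ash/topaz, house 3 = peony/elm/ruby.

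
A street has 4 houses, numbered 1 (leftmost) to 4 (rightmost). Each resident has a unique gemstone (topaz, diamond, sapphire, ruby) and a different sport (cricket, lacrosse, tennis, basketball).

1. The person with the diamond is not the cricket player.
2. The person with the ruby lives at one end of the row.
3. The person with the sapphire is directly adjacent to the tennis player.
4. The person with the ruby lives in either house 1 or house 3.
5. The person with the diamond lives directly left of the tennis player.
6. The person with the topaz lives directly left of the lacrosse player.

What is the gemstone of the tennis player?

By clue 4, the person with the ruby is in house 1.
The only gemstone still possible for house 4 is sapphire.
From clue 3, the tennis player must be in house 3.
By clue 5, the person with the diamond is in house 2.
House 3's gemstone must be topaz (nothing else left).
So house 2 gets basketball for sport.
So house 4 gets lacrosse for sport.
So house 1 gets cricket for sport.
So: house 1 = ruby/cricket, house 2 = diamond/basketball, house 3 = topaz/tennis, house 4 = sapphire/lacrosse.

topaz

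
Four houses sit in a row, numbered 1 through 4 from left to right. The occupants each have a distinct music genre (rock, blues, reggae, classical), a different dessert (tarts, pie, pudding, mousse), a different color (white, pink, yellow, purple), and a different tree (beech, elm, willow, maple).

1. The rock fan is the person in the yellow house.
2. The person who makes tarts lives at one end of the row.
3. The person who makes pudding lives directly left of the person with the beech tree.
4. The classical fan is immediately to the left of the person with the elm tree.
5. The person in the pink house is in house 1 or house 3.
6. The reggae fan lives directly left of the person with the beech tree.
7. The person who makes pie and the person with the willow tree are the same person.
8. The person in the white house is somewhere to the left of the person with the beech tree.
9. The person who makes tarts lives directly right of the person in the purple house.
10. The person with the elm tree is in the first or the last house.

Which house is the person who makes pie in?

Clue 9: the person who makes tarts is in house 4.
Clue 9: the person in the purple house is in house 3.
Clue 10 places the person with the elm tree in house 4.
House 4 color: only yellow fits.
By clue 1, the rock fan is in house 4.
Clue 4: the classical fan is in house 3.
So house 1 gets pink for color.
The only color still possible for house 2 is white.
The person with the beech tree is in house 3 (clue 8).
Clue 3 places the person who makes pudding in house 2.
Clue 6: the reggae fan is in house 2.
That leaves blues as the music genre for house 1.
That leaves mousse as the dessert for house 3.
Clue 7 places the person with the willow tree in house 1.
The only dessert still possible for house 1 is pie.
House 2 tree: only maple fits.
So: house 1 = blues/pie/pink/willow, house 2 = reggae/pudding/white/maple, house 3 = classical/mousse/purple/beech, house 4 = rock/tarts/yellow/elm.

1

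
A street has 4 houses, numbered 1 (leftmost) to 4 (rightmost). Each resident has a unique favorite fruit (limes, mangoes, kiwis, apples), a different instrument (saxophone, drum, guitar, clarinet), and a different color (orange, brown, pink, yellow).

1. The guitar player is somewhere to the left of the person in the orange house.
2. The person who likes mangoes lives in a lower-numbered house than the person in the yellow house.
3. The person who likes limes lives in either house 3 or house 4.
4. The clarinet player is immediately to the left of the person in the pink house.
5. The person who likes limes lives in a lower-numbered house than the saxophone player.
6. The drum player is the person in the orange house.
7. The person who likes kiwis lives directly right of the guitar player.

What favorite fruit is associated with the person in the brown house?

Clue 5: the person who likes limes is in house 3.
The saxophone player is in house 4 (clue 5).
So house 1 gets brown for color.
From clue 1, the guitar player must be in house 1.
Clue 7: the person who likes kiwis is in house 2.
House 4 favorite fruit: only apples fits.
The only favorite fruit still possible for house 1 is mangoes.
The clarinet player is narrowed to house 2 or 3; consider each.
Placing it in house 2 leads to a contradiction, so it's in house 3.
By clue 4, the person in the pink house is in house 4.
House 2's instrument must be drum (nothing else left).
Clue 6: the person in the orange house is in house 2.
House 3's color must be yellow (nothing else left).
So: house 1 = mangoes/guitar/brown, house 2 = kiwis/drum/orange, house 3 = limes/clarinet/yellow, house 4 = apples/saxophone/pink.

mangoes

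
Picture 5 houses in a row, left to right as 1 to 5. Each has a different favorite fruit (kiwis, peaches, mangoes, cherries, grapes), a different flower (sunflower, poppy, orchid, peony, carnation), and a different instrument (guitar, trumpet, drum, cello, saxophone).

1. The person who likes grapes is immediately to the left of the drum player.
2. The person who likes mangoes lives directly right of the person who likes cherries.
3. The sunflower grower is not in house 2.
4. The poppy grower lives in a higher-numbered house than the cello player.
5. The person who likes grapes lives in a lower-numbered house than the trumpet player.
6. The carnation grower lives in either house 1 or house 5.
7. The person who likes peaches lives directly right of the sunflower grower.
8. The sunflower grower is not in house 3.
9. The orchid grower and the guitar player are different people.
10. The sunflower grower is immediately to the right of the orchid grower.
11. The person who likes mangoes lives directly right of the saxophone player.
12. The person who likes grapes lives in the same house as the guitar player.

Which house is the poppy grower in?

5

Clue 10: the sunflower grower is in house 4.
Clue 10: the orchid grower is in house 3.
By clue 7, the person who likes peaches is in house 5.
The carnation grower is narrowed to house 1 or 5; consider each.
Placing it in house 5 leads to a contradiction, so it's in house 1.
The peony grower is narrowed to house 2 or 5; consider each.
Placing it in house 5 leads to a contradiction, so it's in house 2.
So house 5 gets poppy for flower.
The person who likes cherries is narrowed to house 1 or 2 or 3; consider each.
Placing it in house 1 and house 2 leads to a contradiction, so it's in house 3.
Clue 2: the person who likes mangoes is in house 4.
From clue 11, the saxophone player must be in house 3.
Clue 1: the person who likes grapes is in house 1.
The drum player is in house 2 (clue 1).
Clue 12 places the guitar player in house 1.
So house 2 gets kiwis for favorite fruit.
House 4 instrument: only cello fits.
That leaves trumpet as the instrument for house 5.
So: house 1 = grapes/carnation/guitar, house 2 = kiwis/peony/drum, house 3 = cherries/orchid/saxophone, house 4 = mangoes/sunflower/cello, house 5 = peaches/poppy/trumpet.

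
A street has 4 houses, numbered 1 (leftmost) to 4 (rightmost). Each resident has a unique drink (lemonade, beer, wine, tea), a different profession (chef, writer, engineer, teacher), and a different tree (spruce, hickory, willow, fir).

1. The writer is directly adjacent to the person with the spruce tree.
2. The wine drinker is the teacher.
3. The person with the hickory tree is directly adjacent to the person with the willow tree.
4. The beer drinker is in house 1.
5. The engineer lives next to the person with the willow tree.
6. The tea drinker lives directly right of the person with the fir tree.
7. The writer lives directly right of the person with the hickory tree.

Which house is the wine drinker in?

From clue 4, the beer drinker must be in house 1.
The lemonade drinker is narrowed to house 2 or 3 or 4; consider each.
Placing it in house 2 and house 4 leads to a contradiction, so it's in house 3.
The tea drinker is narrowed to house 2 or 4; consider each.
Placing it in house 4 leads to a contradiction, so it's in house 2.
Clue 6: the person with the fir tree is in house 1.
House 4's drink must be wine (nothing else left).
Clue 2 places the teacher in house 4.
The person with the hickory tree is in house 2 (clue 7).
That leaves writer as the profession for house 3.
House 3's tree must be willow (nothing else left).
The only tree still possible for house 4 is spruce.
Clue 5 places the engineer in house 2.
House 1 profession: only chef fits.
So: house 1 = beer/chef/fir, house 2 = tea/engineer/hickory, house 3 = lemonade/writer/willow, house 4 = wine/teacher/spruce.

4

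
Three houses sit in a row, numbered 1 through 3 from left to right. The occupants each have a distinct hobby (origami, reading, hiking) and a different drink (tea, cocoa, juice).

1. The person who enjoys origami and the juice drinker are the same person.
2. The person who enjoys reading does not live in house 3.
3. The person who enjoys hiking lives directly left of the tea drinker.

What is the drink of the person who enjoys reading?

tea

House 3's hobby must be origami (nothing else left).
From clue 1, the juice drinker must be in house 3.
House 1's drink must be cocoa (nothing else left).
The only drink still possible for house 2 is tea.
By clue 3, the person who enjoys hiking is in house 1.
That leaves reading as the hobby for house 2.
So: house 1 = hiking/cocoa, house 2 = reading/tea, house 3 = origami/juice.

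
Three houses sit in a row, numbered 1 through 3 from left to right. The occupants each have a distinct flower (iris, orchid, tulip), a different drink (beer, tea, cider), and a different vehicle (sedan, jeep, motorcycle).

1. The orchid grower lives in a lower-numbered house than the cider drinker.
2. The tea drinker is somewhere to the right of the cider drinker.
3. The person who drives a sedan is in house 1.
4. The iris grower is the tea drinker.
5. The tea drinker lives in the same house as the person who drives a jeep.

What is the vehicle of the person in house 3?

jeep

Clue 2 places the tea drinker in house 3.
By clue 2, the cider drinker is in house 2.
By clue 3, the person who drives a sedan is in house 1.
Clue 4 places the iris grower in house 3.
By clue 5, the person who drives a jeep is in house 3.
House 1's drink must be beer (nothing else left).
So house 2 gets motorcycle for vehicle.
By clue 1, the orchid grower is in house 1.
That leaves tulip as the flower for house 2.
So: house 1 = orchid/beer/sedan, house 2 = tulip/cider/motorcycle, house 3 = iris/tea/jeep.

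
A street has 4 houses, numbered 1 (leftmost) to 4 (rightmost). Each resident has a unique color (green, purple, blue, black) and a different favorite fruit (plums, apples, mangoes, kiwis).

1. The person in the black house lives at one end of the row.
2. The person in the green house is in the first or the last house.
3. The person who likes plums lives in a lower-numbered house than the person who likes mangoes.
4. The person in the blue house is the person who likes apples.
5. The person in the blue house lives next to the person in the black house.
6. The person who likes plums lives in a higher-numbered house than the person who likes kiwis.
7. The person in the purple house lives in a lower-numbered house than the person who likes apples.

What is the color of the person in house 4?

black

House 1 favorite fruit: only kiwis fits.
House 3 color: only blue fits.
So house 4 gets mangoes for favorite fruit.
By clue 4, the person who likes apples is in house 3.
By clue 5, the person in the black house is in house 4.
House 2's color must be purple (nothing else left).
The only favorite fruit still possible for house 2 is plums.
So house 1 gets green for color.
So: house 1 = green/kiwis, house 2 = purple/plums, house 3 = blue/apples, house 4 = black/mangoes.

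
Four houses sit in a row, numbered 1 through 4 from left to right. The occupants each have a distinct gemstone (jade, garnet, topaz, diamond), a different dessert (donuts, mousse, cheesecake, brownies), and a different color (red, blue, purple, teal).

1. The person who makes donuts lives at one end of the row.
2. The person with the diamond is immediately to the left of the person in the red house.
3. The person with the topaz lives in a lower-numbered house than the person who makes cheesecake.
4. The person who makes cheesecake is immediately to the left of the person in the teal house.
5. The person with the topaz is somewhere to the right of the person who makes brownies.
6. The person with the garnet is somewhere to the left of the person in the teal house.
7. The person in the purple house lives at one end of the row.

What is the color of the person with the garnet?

blue

So house 4 gets jade for gemstone.
From clue 3, the person with the topaz must be in house 2.
Clue 3: the person who makes cheesecake is in house 3.
Clue 4 places the person in the teal house in house 4.
From clue 5, the person who makes brownies must be in house 1.
The only dessert still possible for house 2 is mousse.
House 4 dessert: only donuts fits.
Clue 2 places the person with the diamond in house 1.
From clue 2, the person in the red house must be in house 2.
That leaves garnet as the gemstone for house 3.
House 1's color must be purple (nothing else left).
The only color still possible for house 3 is blue.
So: house 1 = diamond/brownies/purple, house 2 = topaz/mousse/red, house 3 = garnet/cheesecake/blue, house 4 = jade/donuts/teal.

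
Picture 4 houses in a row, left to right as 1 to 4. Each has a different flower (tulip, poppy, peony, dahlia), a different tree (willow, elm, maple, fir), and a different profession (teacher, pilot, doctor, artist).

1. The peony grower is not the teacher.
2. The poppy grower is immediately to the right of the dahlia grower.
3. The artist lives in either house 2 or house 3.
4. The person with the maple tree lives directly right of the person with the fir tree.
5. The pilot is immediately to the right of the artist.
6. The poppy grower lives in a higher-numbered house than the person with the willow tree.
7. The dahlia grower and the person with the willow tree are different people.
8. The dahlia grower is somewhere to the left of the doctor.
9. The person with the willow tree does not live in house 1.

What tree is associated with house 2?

willow

So house 1 gets teacher for profession.
House 1 flower: only tulip fits.
House 2 profession: only artist fits.
Clue 5: the pilot is in house 3.
House 4 profession: only doctor fits.
The dahlia grower is narrowed to house 2 or 3; consider each.
Placing it in house 2 leads to a contradiction, so it's in house 3.
Clue 2: the poppy grower is in house 4.
From clue 7, the person with the willow tree must be in house 2.
So house 2 gets peony for flower.
From clue 4, the person with the maple tree must be in house 4.
By clue 4, the person with the fir tree is in house 3.
House 1 tree: only elm fits.
So: house 1 = tulip/elm/teacher, house 2 = peony/willow/artist, house 3 = dahlia/fir/pilot, house 4 = poppy/maple/doctor.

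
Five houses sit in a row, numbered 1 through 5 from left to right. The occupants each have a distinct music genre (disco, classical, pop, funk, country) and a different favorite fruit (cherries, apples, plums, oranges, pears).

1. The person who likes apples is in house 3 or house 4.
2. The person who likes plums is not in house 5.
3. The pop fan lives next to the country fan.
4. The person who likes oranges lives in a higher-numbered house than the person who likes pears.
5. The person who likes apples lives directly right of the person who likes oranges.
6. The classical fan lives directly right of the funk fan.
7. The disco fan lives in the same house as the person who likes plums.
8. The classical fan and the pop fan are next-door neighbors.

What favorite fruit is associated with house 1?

plums

So house 5 gets cherries for favorite fruit.
The person who likes apples is narrowed to house 3 or 4; consider each.
Placing it in house 3 leads to a contradiction, so it's in house 4.
By clue 5, the person who likes oranges is in house 3.
The disco fan is narrowed to house 1 or 2; consider each.
Placing it in house 2 leads to a contradiction, so it's in house 1.
Clue 7 places the person who likes plums in house 1.
House 2's favorite fruit must be pears (nothing else left).
The classical fan is narrowed to house 3 or 4 or 5; consider each.
Placing it in house 4 and house 5 leads to a contradiction, so it's in house 3.
Clue 6: the funk fan is in house 2.
House 5 music genre: only country fits.
That leaves pop as the music genre for house 4.
So: house 1 = disco/plums, house 2 = funk/pears, house 3 = classical/oranges, house 4 = pop/apples, house 5 = country/cherries.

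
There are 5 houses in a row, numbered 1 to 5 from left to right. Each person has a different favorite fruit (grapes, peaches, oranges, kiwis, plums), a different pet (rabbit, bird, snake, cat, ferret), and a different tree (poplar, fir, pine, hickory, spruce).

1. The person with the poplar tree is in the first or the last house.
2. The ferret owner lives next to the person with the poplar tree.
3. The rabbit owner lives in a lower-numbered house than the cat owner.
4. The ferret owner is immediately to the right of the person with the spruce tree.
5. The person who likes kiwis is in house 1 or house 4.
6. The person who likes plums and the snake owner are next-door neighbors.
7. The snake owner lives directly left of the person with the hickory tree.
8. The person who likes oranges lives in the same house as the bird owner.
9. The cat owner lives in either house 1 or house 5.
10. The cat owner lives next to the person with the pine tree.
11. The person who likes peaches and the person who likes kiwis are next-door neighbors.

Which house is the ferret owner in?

The cat owner is in house 5 (clue 9).
Clue 10 places the person with the pine tree in house 4.
The person who likes kiwis is narrowed to house 1 or 4; consider each.
Placing it in house 1 leads to a contradiction, so it's in house 4.
The person who likes peaches is narrowed to house 3 or 5; consider each.
Placing it in house 3 leads to a contradiction, so it's in house 5.
The ferret owner is narrowed to house 2 or 4; consider each.
Placing it in house 2 leads to a contradiction, so it's in house 4.
From clue 2, the person with the poplar tree must be in house 5.
The person with the spruce tree is in house 3 (clue 4).
That leaves fir as the tree for house 1.
The only tree still possible for house 2 is hickory.
By clue 7, the snake owner is in house 1.
The person who likes plums is in house 2 (clue 6).
House 1's favorite fruit must be grapes (nothing else left).
That leaves oranges as the favorite fruit for house 3.
Clue 8: the bird owner is in house 3.
The only pet still possible for house 2 is rabbit.
So: house 1 = grapes/snake/fir, house 2 = plums/rabbit/hickory, house 3 = oranges/bird/spruce, house 4 = kiwis/ferret/pine, house 5 = peaches/cat/poplar.

4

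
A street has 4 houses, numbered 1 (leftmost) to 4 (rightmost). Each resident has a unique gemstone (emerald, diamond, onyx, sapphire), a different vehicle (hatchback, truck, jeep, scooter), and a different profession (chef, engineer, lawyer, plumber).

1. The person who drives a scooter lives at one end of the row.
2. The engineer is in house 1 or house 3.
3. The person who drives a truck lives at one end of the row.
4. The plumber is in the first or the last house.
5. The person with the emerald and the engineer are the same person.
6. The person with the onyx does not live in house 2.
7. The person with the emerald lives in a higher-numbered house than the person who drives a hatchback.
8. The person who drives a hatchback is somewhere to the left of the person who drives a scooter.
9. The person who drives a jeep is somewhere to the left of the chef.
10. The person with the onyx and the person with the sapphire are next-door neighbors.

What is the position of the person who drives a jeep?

3

By clue 7, the person with the emerald is in house 3.
Clue 8: the person who drives a scooter is in house 4.
House 3's vehicle must be jeep (nothing else left).
Clue 5 places the engineer in house 3.
By clue 9, the chef is in house 4.
Clue 10: the person with the onyx is in house 1.
From clue 10, the person with the sapphire must be in house 2.
So house 4 gets diamond for gemstone.
The only vehicle still possible for house 1 is truck.
House 2's vehicle must be hatchback (nothing else left).
House 1 profession: only plumber fits.
So house 2 gets lawyer for profession.
So: house 1 = onyx/truck/plumber, house 2 = sapphire/hatchback/lawyer, house 3 = emerald/jeep/engineer, house 4 = diamond/scooter/chef.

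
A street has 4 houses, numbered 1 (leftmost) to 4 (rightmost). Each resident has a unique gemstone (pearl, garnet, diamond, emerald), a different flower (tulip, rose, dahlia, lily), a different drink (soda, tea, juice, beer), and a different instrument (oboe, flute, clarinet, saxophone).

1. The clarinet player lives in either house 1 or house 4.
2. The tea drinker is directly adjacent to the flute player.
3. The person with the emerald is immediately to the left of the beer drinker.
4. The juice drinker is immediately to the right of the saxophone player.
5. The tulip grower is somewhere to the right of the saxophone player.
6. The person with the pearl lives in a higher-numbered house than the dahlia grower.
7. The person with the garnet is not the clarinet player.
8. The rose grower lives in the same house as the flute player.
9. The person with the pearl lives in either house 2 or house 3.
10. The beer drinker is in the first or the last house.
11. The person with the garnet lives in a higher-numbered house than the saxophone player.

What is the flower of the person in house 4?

Clue 10 places the beer drinker in house 4.
By clue 3, the person with the emerald is in house 3.
That leaves diamond as the gemstone for house 1.
The only gemstone still possible for house 4 is garnet.
Clue 6: the dahlia grower is in house 1.
By clue 7, the clarinet player is in house 1.
The only gemstone still possible for house 2 is pearl.
The only instrument still possible for house 2 is saxophone.
Clue 4 places the juice drinker in house 3.
House 2's flower must be lily (nothing else left).
That leaves soda as the drink for house 1.
House 2's drink must be tea (nothing else left).
Clue 2: the flute player is in house 3.
From clue 8, the rose grower must be in house 3.
House 4 flower: only tulip fits.
House 4 instrument: only oboe fits.
So: house 1 = diamond/dahlia/soda/clarinet, house 2 = pearl/lily/tea/saxophone, house 3 = emerald/rose/juice/flute, house 4 = garnet/tulip/beer/oboe.

tulip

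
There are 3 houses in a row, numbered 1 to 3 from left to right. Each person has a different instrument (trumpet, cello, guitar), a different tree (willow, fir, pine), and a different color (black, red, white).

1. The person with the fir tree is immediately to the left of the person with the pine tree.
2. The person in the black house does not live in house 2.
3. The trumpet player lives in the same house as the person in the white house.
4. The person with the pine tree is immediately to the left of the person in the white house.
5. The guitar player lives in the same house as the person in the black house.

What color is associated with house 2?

red

By clue 4, the person with the pine tree is in house 2.
By clue 4, the person in the white house is in house 3.
The only tree still possible for house 3 is willow.
So house 2 gets red for color.
The trumpet player is in house 3 (clue 3).
By clue 5, the guitar player is in house 1.
House 2's instrument must be cello (nothing else left).
House 1 tree: only fir fits.
House 1's color must be black (nothing else left).
So: house 1 = guitar/fir/black, house 2 = cello/pine/red, house 3 = trumpet/willow/white.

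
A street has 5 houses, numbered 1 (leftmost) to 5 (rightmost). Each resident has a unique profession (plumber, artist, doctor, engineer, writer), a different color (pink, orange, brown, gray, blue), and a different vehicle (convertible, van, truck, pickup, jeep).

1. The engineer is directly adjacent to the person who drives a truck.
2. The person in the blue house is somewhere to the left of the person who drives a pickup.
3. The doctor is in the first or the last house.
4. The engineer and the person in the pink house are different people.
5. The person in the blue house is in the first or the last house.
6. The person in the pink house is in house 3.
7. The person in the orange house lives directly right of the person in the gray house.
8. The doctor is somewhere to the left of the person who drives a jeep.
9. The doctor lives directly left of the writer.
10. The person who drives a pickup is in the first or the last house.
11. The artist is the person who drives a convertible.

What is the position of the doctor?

1

From clue 5, the person in the blue house must be in house 1.
Clue 6: the person in the pink house is in house 3.
By clue 8, the doctor is in house 1.
Clue 9: the writer is in house 2.
Clue 10: the person who drives a pickup is in house 5.
By clue 7, the person in the orange house is in house 5.
The person in the gray house is in house 4 (clue 7).
The only color still possible for house 2 is brown.
House 1 vehicle: only van fits.
The only vehicle still possible for house 2 is jeep.
The artist is narrowed to house 3 or 4; consider each.
Placing it in house 4 leads to a contradiction, so it's in house 3.
The person who drives a convertible is in house 3 (clue 11).
So house 4 gets truck for vehicle.
By clue 1, the engineer is in house 5.
So house 4 gets plumber for profession.
So: house 1 = doctor/blue/van, house 2 = writer/brown/jeep, house 3 = artist/pink/convertible, house 4 = plumber/gray/truck, house 5 = engineer/orange/pickup.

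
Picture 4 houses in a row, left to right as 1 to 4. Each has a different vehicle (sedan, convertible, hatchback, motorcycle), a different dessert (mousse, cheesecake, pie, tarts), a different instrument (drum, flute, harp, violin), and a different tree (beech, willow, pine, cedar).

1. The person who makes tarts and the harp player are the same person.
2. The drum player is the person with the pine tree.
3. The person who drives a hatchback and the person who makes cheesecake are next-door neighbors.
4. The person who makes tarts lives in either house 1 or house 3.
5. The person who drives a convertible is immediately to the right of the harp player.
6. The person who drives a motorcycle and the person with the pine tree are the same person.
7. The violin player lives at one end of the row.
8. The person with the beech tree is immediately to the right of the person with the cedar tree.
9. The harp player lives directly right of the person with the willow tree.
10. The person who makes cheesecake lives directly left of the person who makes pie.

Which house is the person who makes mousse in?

The person who makes tarts is in house 3 (clue 1).
By clue 1, the harp player is in house 3.
The person who drives a convertible is in house 4 (clue 5).
Clue 9: the person with the willow tree is in house 2.
Clue 6: the person who drives a motorcycle is in house 1.
Clue 6: the person with the pine tree is in house 1.
The person with the beech tree is in house 4 (clue 8).
Clue 8 places the person with the cedar tree in house 3.
Clue 10 places the person who makes cheesecake in house 1.
By clue 10, the person who makes pie is in house 2.
The only dessert still possible for house 4 is mousse.
So house 2 gets flute for instrument.
Clue 2 places the drum player in house 1.
The person who drives a hatchback is in house 2 (clue 3).
That leaves sedan as the vehicle for house 3.
So house 4 gets violin for instrument.
So: house 1 = motorcycle/cheesecake/drum/pine, house 2 = hatchback/pie/flute/willow, house 3 = sedan/tarts/harp/cedar, house 4 = convertible/mousse/violin/beech.

4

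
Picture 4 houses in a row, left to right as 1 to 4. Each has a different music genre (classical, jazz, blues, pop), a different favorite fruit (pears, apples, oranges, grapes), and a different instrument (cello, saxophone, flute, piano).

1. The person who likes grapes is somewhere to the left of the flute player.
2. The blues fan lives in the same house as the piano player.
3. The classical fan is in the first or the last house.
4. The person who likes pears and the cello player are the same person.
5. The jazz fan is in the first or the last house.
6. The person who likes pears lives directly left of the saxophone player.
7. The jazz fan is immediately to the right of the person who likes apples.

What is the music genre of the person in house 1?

classical

Clue 7: the jazz fan is in house 4.
From clue 7, the person who likes apples must be in house 3.
House 4's favorite fruit must be oranges (nothing else left).
So house 1 gets classical for music genre.
So house 4 gets flute for instrument.
So house 1 gets cello for instrument.
Clue 4 places the person who likes pears in house 1.
From clue 6, the saxophone player must be in house 2.
That leaves grapes as the favorite fruit for house 2.
So house 3 gets piano for instrument.
Clue 2 places the blues fan in house 3.
That leaves pop as the music genre for house 2.
So: house 1 = classical/pears/cello, house 2 = pop/grapes/saxophone, house 3 = blues/apples/piano, house 4 = jazz/oranges/flute.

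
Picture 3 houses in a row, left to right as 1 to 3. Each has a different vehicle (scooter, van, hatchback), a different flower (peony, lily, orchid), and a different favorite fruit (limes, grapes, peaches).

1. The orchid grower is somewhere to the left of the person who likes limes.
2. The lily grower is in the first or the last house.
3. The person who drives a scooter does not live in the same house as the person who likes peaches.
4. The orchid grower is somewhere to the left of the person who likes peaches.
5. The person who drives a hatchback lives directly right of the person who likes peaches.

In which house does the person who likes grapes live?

1

From clue 5, the person who drives a hatchback must be in house 3.
Clue 5: the person who likes peaches is in house 2.
House 1's favorite fruit must be grapes (nothing else left).
So house 3 gets limes for favorite fruit.
Clue 3: the person who drives a scooter is in house 1.
Clue 4 places the orchid grower in house 1.
House 2 vehicle: only van fits.
So house 2 gets peony for flower.
That leaves lily as the flower for house 3.
So: house 1 = scooter/orchid/grapes, house 2 = van/peony/peaches, house 3 = hatchback/lily/limes.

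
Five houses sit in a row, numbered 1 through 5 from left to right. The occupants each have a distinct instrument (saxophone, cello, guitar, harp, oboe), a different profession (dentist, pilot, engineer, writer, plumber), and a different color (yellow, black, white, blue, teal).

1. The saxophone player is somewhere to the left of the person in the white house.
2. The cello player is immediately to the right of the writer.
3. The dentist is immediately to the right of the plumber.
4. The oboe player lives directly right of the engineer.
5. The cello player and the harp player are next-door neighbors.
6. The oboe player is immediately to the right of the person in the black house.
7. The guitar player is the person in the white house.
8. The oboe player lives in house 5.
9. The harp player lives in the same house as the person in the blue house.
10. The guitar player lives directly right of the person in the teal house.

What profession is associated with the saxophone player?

Clue 8: the oboe player is in house 5.
From clue 4, the engineer must be in house 4.
The person in the black house is in house 4 (clue 6).
That leaves yellow as the color for house 5.
House 4 instrument: only cello fits.
House 5 profession: only pilot fits.
The writer is in house 3 (clue 2).
The harp player is in house 3 (clue 5).
From clue 9, the person in the blue house must be in house 3.
That leaves saxophone as the instrument for house 1.
That leaves guitar as the instrument for house 2.
So house 1 gets plumber for profession.
House 2's profession must be dentist (nothing else left).
So house 1 gets teal for color.
The only color still possible for house 2 is white.
So: house 1 = saxophone/plumber/teal, house 2 = guitar/dentist/white, house 3 = harp/writer/blue, house 4 = cello/engineer/black, house 5 = oboe/pilot/yellow.

plumber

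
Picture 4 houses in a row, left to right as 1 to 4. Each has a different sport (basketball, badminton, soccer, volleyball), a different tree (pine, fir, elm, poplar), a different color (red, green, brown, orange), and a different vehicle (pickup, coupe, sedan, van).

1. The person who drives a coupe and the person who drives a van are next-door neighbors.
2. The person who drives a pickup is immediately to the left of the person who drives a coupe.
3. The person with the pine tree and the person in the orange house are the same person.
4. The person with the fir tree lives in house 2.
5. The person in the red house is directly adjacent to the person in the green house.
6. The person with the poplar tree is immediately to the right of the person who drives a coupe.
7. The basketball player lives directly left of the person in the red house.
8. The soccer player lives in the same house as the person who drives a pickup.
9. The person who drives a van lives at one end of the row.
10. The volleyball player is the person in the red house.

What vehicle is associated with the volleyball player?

From clue 4, the person with the fir tree must be in house 2.
The soccer player is narrowed to house 1 or 2; consider each.
Placing it in house 1 leads to a contradiction, so it's in house 2.
The person who drives a pickup is in house 2 (clue 8).
House 3's vehicle must be coupe (nothing else left).
Clue 1: the person who drives a van is in house 4.
Clue 6: the person with the poplar tree is in house 4.
Clue 10 places the volleyball player in house 4.
Clue 10 places the person in the red house in house 4.
That leaves sedan as the vehicle for house 1.
From clue 5, the person in the green house must be in house 3.
Clue 7: the basketball player is in house 3.
The only sport still possible for house 1 is badminton.
The only color still possible for house 1 is orange.
The only color still possible for house 2 is brown.
By clue 3, the person with the pine tree is in house 1.
The only tree still possible for house 3 is elm.
So: house 1 = badminton/pine/orange/sedan, house 2 = soccer/fir/brown/pickup, house 3 = basketball/elm/green/coupe, house 4 = volleyball/poplar/red/van.

van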